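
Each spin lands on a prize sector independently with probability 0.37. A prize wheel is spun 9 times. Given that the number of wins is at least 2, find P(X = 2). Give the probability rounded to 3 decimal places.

0.215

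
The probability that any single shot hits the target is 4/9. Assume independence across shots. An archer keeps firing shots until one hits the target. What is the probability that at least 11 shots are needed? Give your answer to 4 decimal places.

0.0028

Y = number of shots to the first success; geometric, p = 0.444444.
P(Y > 10) = P(first 10 all fail) = (1−p)^10 = 0.002801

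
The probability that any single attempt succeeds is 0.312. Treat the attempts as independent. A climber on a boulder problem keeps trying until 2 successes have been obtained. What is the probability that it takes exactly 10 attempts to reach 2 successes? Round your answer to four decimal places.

0.0440

Y = trial on which the second success occurs; negative binomial, r=2, p=0.312.
P(Y=10) = C(9,1) · p^2 · (1−p)^8
= 9 · 0.097344 · 0.0502 = 0.043980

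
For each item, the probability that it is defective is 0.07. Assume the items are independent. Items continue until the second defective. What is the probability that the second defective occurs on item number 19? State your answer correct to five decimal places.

Y = trial on which the second success occurs; negative binomial, r=2, p=0.07.
P(Y=19) = C(18,1) · p^2 · (1−p)^17
= 18 · 0.0049 · 0.29121 = 0.0256849

0.02568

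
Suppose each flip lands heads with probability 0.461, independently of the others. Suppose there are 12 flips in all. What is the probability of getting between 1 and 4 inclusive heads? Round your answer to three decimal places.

X ~ Binomial(12, 0.461); P(1 ≤ X ≤ 4) = Σ C(12,k) p^k (1−p)^(12−k) over k:
  k=1: C(12,1)·0.461^1·0.539^11 = 0.00617
  k=2: C(12,2)·0.461^2·0.539^10 = 0.02903
  k=3: C(12,3)·0.461^3·0.539^9 = 0.08276
  k=4: C(12,4)·0.461^4·0.539^8 = 0.15926
Total = 0.27723

0.277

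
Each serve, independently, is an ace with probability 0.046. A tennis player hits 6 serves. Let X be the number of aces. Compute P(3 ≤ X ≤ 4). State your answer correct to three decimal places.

0.002

X ~ Binomial(6, 0.046); P(3 ≤ X ≤ 4) = Σ C(6,k) p^k (1−p)^(6−k) over k:
  k=3: C(6,3)·0.046^3·0.954^3 = 0.00169
  k=4: C(6,4)·0.046^4·0.954^2 = 0.00006
Total = 0.00175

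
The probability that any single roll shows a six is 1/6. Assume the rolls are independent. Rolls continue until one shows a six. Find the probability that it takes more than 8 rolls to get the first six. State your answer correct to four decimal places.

0.2326

Y = number of rolls to the first success; geometric, p = 0.166667.
P(Y > 8) = P(first 8 all fail) = (1−p)^8 = 0.232568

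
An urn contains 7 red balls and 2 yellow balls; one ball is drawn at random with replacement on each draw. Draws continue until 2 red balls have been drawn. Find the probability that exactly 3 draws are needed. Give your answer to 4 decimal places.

Y = trial on which the second success occurs; negative binomial, r=2, p=0.777778.
P(Y=3) = C(2,1) · p^2 · (1−p)^1
= 2 · 0.60494 · 0.22222 = 0.268861

0.2689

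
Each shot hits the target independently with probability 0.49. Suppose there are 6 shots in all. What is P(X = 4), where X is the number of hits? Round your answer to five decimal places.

0.22491

X ~ Binomial(n=6, p=0.49).
P(X=4) = C(6,4) · p^4 · (1−p)^2
= 15 · 0.057648 · 0.2601 = 0.2249137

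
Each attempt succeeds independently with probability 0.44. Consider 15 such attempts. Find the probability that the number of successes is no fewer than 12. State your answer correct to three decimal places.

0.005

X ~ Binomial(15, 0.44); P(X ≥ 12) = Σ C(15,k) p^k (1−p)^(15−k) over k:
  k=12: C(15,12)·0.44^12·0.56^3 = 0.00421
  k=13: C(15,13)·0.44^13·0.56^2 = 0.00076
  k=14: C(15,14)·0.44^14·0.56^1 = 0.00009
  k=15: C(15,15)·0.44^15·0.56^0 = 0.00000
Total = 0.00506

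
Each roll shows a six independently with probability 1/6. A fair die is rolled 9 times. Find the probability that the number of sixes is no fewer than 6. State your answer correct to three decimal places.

0.001

X ~ Binomial(9, 0.166667); P(X ≥ 6) = Σ C(9,k) p^k (1−p)^(9−k) over k:
  k=6: C(9,6)·0.166667^6·0.833333^3 = 0.00104
  k=7: C(9,7)·0.166667^7·0.833333^2 = 0.00009
  k=8: C(9,8)·0.166667^8·0.833333^1 = 0.00000
  k=9: C(9,9)·0.166667^9·0.833333^0 = 0.00000
Total = 0.00114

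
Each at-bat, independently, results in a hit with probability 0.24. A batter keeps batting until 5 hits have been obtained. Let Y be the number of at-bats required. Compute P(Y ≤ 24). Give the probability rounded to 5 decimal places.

Finishing within 24 at-bats ⇔ at least 5 successes in the first 24. With X ~ Binomial(24, 0.24), P(Y ≤ 24) = 1 − P(X ≤ 4).
  k=0: C(24,0)·0.24^0·0.76^24 = 0.0013789
  k=1: C(24,1)·0.24^1·0.76^23 = 0.0104505
  k=2: C(24,2)·0.24^2·0.76^22 = 0.0379516
  k=3: C(24,3)·0.24^3·0.76^21 = 0.0878880
  k=4: C(24,4)·0.24^4·0.76^20 = 0.1457091
1 − 0.2833781 = 0.7166219

0.71662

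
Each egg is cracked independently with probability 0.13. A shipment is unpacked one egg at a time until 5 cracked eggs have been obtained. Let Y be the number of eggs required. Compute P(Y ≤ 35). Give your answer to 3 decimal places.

Finishing within 35 eggs ⇔ at least 5 successes in the first 35. With X ~ Binomial(35, 0.13), P(Y ≤ 35) = 1 − P(X ≤ 4).
  k=0: C(35,0)·0.13^0·0.87^35 = 0.00764
  k=1: C(35,1)·0.13^1·0.87^34 = 0.03996
  k=2: C(35,2)·0.13^2·0.87^33 = 0.10152
  k=3: C(35,3)·0.13^3·0.87^32 = 0.16686
  k=4: C(35,4)·0.13^4·0.87^31 = 0.19947
1 − 0.51545 = 0.48455

0.485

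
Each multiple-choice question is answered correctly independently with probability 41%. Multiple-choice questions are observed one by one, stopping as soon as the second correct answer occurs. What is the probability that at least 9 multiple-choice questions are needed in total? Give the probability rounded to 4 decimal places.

0.0963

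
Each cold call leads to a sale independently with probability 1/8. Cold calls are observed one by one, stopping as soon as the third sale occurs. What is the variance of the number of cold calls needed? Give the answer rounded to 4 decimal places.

Y = total cold calls until the third success; negative binomial with r=3, p=0.125.
Var(Y) = r(1−p)/p² = 3·0.875 / 0.125² = 168.000000

168.0000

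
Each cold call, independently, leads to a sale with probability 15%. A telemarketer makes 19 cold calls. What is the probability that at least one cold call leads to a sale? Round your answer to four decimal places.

P(at least one) = 1 − P(none) = 1 − (1 − 0.15)^19
= 1 − 0.045599 = 0.954401

0.9544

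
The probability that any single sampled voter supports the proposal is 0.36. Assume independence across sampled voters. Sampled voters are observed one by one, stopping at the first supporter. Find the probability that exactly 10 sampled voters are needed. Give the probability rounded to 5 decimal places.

0.00649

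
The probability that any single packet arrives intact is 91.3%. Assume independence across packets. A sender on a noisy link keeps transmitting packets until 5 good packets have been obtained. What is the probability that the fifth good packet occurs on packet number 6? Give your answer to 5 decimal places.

0.27596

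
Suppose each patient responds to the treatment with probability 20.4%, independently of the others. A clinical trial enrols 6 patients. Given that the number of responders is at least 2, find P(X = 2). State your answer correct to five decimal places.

0.70701

X ~ Binomial(6, 0.204). Want P(X=2 | X≥2) = P(X=2) / P(X≥2).
P(X=2) = C(6,2)·0.204^2·0.796^4 = 0.2506132
P(X≥2) = 1 − 0.2543773 − 0.3911531 = 0.3544696
Ratio = 0.2506132 / 0.3544696 = 0.7070089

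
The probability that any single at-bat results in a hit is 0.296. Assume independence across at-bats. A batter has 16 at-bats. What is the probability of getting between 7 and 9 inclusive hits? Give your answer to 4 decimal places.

X ~ Binomial(16, 0.296); P(7 ≤ X ≤ 9) = Σ C(16,k) p^k (1−p)^(16−k) over k:
  k=7: C(16,7)·0.296^7·0.704^9 = 0.096744
  k=8: C(16,8)·0.296^8·0.704^8 = 0.045761
  k=9: C(16,9)·0.296^9·0.704^7 = 0.017103
Total = 0.159607

0.1596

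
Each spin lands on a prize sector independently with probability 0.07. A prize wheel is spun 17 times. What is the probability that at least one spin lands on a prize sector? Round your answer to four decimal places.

0.7088

P(at least one) = 1 − P(none) = 1 − (1 − 0.07)^17
= 1 − 0.291213 = 0.708787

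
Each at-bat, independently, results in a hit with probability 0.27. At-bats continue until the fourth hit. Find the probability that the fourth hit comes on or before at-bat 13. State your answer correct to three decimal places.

0.483

Finishing within 13 at-bats ⇔ at least 4 successes in the first 13. With X ~ Binomial(13, 0.27), P(Y ≤ 13) = 1 − P(X ≤ 3).
  k=0: C(13,0)·0.27^0·0.73^13 = 0.01672
  k=1: C(13,1)·0.27^1·0.73^12 = 0.08039
  k=2: C(13,2)·0.27^2·0.73^11 = 0.17839
  k=3: C(13,3)·0.27^3·0.73^10 = 0.24193
1 − 0.51742 = 0.48258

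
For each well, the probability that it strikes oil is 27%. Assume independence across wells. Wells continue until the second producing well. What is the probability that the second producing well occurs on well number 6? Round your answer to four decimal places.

Y = trial on which the second success occurs; negative binomial, r=2, p=0.27.
P(Y=6) = C(5,1) · p^2 · (1−p)^4
= 5 · 0.0729 · 0.28398 = 0.103512

0.1035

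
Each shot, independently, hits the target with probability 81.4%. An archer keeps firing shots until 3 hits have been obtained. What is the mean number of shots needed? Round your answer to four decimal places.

3.6855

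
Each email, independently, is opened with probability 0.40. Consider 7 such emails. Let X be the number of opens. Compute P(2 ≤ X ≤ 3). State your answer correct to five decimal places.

X ~ Binomial(7, 0.40); P(2 ≤ X ≤ 3) = Σ C(7,k) p^k (1−p)^(7−k) over k:
  k=2: C(7,2)·0.40^2·0.60^5 = 0.2612736
  k=3: C(7,3)·0.40^3·0.60^4 = 0.2903040
Total = 0.5515776

0.55158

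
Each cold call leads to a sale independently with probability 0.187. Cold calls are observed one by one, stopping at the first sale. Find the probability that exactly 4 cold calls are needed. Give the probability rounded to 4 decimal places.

0.1005

Geometric (trials to first success), p = 0.187.
P(Y = 4) = (1−p)^3 · p = 0.53737 · 0.187 = 0.100488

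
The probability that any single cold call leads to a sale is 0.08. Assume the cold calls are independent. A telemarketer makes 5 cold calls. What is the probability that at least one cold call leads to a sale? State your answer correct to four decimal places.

P(at least one) = 1 − P(none) = 1 − (1 − 0.08)^5
= 1 − 0.659082 = 0.340918

0.3409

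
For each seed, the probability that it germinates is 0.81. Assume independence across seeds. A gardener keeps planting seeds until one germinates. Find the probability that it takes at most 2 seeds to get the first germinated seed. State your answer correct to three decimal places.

0.964

Y = number of seeds to the first success; geometric, p = 0.81.
P(Y ≤ 2) = 1 − (1−p)^2 = 1 − 0.03610 = 0.96390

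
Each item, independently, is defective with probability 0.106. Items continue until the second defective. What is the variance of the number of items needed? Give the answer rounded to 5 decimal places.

159.13136

Y = total items until the second success; negative binomial with r=2, p=0.106.
Var(Y) = r(1−p)/p² = 2·0.894 / 0.106² = 159.1313635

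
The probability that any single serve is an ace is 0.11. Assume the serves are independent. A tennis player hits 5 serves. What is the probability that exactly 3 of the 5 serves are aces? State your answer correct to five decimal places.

X ~ Binomial(n=5, p=0.11).
P(X=3) = C(5,3) · p^3 · (1−p)^2
= 10 · 0.001331 · 0.7921 = 0.0105429

0.01054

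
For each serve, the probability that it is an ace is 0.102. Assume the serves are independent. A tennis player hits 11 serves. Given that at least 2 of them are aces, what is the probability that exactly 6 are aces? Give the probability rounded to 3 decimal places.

X ~ Binomial(11, 0.102). Want P(X=6 | X≥2) = P(X=6) / P(X≥2).
P(X=6) = C(11,6)·0.102^6·0.898^5 = 0.00030
P(X≥2) = 1 − 0.30622 − 0.38261 = 0.31117
Ratio = 0.00030 / 0.31117 = 0.00098

0.001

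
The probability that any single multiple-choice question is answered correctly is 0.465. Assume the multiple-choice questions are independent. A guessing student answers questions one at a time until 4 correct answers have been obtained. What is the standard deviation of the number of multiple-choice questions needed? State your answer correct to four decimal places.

Y = total multiple-choice questions until the fourth success; negative binomial with r=4, p=0.465.
SD(Y) = √[r(1−p)/p²] = √(9.897098) = 3.145965

3.1460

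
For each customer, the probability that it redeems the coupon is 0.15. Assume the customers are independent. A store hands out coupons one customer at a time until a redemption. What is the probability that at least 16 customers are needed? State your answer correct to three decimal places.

Y = number of customers to the first success; geometric, p = 0.15.
P(Y > 15) = P(first 15 all fail) = (1−p)^15 = 0.08735

0.087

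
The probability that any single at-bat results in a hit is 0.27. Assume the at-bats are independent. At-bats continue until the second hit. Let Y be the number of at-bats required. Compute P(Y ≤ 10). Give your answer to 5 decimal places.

Finishing within 10 at-bats ⇔ at least 2 successes in the first 10. With X ~ Binomial(10, 0.27), P(Y ≤ 10) = 1 − P(X ≤ 1).
  k=0: C(10,0)·0.27^0·0.73^10 = 0.0429763
  k=1: C(10,1)·0.27^1·0.73^9 = 0.1589533
1 − 0.2019295 = 0.7980705

0.79807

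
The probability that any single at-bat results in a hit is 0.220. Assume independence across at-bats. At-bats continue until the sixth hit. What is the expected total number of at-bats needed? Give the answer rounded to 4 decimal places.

Y = total at-bats until the sixth success; negative binomial with r=6, p=0.22.
E[Y] = r / p = 6 / 0.22 = 27.272727

27.2727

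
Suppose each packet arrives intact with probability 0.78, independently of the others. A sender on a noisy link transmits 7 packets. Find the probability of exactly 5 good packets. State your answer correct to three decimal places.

0.293

X ~ Binomial(n=7, p=0.78).
P(X=5) = C(7,5) · p^5 · (1−p)^2
= 21 · 0.28872 · 0.0484 = 0.29345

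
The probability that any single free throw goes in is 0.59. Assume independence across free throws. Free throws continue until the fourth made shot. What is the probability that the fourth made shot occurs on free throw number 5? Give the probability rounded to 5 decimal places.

0.19872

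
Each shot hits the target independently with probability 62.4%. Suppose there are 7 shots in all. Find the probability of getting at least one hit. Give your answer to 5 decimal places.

P(at least one) = 1 − P(none) = 1 − (1 − 0.624)^7
= 1 − 0.0010625 = 0.9989375

0.99894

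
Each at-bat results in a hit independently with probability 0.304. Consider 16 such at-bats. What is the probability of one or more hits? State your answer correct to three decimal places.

P(at least one) = 1 − P(none) = 1 − (1 − 0.304)^16
= 1 − 0.00303 = 0.99697

0.997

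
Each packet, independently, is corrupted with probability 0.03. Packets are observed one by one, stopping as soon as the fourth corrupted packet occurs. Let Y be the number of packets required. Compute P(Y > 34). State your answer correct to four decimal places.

Needing more than 34 packets ⇔ fewer than 4 successes in the first 34. With X ~ Binomial(34, 0.03), P(Y > 34) = P(X ≤ 3).
  k=0: C(34,0)·0.03^0·0.97^34 = 0.355009
  k=1: C(34,1)·0.03^1·0.97^33 = 0.373308
  k=2: C(34,2)·0.03^2·0.97^32 = 0.190503
  k=3: C(34,3)·0.03^3·0.97^31 = 0.062846
P(X ≤ 3) = 0.981666

0.9817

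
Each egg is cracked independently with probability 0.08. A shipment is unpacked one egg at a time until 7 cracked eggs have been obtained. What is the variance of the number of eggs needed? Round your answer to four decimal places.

1006.2500

Y = total eggs until the seventh success; negative binomial with r=7, p=0.08.
Var(Y) = r(1−p)/p² = 7·0.92 / 0.08² = 1006.250000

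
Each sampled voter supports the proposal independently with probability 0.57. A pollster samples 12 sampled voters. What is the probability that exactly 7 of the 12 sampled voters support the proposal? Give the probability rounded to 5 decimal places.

0.22761

X ~ Binomial(n=12, p=0.57).
P(X=7) = C(12,7) · p^7 · (1−p)^5
= 792 · 0.019549 · 0.014701 = 0.2276101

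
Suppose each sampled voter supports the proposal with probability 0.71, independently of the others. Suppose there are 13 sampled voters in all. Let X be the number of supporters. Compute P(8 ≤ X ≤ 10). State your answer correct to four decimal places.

X ~ Binomial(13, 0.71); P(8 ≤ X ≤ 10) = Σ C(13,k) p^k (1−p)^(13−k) over k:
  k=8: C(13,8)·0.71^8·0.29^5 = 0.170465
  k=9: C(13,9)·0.71^9·0.29^4 = 0.231859
  k=10: C(13,10)·0.71^10·0.29^3 = 0.227062
Total = 0.629385

0.6294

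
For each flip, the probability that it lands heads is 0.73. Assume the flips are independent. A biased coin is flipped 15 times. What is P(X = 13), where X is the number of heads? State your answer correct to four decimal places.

X ~ Binomial(n=15, p=0.73).
P(X=13) = C(15,13) · p^13 · (1−p)^2
= 105 · 0.016718 · 0.0729 = 0.127972

0.1280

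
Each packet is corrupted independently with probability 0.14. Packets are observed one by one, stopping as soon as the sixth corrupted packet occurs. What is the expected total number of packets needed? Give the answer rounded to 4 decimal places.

42.8571

Y = total packets until the sixth success; negative binomial with r=6, p=0.14.
E[Y] = r / p = 6 / 0.14 = 42.857143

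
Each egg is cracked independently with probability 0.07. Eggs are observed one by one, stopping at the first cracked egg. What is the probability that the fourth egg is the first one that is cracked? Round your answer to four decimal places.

0.0563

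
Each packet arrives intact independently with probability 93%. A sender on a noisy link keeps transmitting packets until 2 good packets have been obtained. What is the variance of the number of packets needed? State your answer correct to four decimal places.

Y = total packets until the second success; negative binomial with r=2, p=0.93.
Var(Y) = r(1−p)/p² = 2·0.07 / 0.93² = 0.161868

0.1619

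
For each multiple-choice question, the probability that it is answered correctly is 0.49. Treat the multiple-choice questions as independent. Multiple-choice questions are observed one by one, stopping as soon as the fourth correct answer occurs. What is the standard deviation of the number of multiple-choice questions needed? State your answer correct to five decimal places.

Y = total multiple-choice questions until the fourth success; negative binomial with r=4, p=0.49.
SD(Y) = √[r(1−p)/p²] = √(8.4964598) = 2.9148687

2.91487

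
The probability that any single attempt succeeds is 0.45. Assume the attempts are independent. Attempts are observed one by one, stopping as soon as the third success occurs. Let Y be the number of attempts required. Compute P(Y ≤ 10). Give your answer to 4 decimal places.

0.9004

Finishing within 10 attempts ⇔ at least 3 successes in the first 10. With X ~ Binomial(10, 0.45), P(Y ≤ 10) = 1 − P(X ≤ 2).
  k=0: C(10,0)·0.45^0·0.55^10 = 0.002533
  k=1: C(10,1)·0.45^1·0.55^9 = 0.020724
  k=2: C(10,2)·0.45^2·0.55^8 = 0.076303
1 − 0.099560 = 0.900440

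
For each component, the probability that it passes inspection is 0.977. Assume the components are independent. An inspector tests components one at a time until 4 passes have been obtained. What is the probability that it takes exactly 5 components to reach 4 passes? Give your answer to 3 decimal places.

Y = trial on which the fourth success occurs; negative binomial, r=4, p=0.977.
P(Y=5) = C(4,3) · p^4 · (1−p)^1
= 4 · 0.91113 · 0.023 = 0.08382

0.084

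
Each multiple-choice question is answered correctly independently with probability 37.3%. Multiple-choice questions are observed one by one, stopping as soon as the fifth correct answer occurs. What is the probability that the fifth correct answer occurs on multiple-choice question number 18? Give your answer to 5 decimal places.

Y = trial on which the fifth success occurs; negative binomial, r=5, p=0.373.
P(Y=18) = C(17,4) · p^5 · (1−p)^13
= 2380 · 0.0072201 · 0.0023146 = 0.0397740

0.03977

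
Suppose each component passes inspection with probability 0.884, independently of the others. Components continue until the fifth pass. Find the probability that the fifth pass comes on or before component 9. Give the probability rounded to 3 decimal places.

0.998

Finishing within 9 components ⇔ at least 5 successes in the first 9. With X ~ Binomial(9, 0.884), P(Y ≤ 9) = 1 − P(X ≤ 4).
  k=0: C(9,0)·0.884^0·0.116^9 = 0.00000
  k=1: C(9,1)·0.884^1·0.116^8 = 0.00000
  k=2: C(9,2)·0.884^2·0.116^7 = 0.00001
  k=3: C(9,3)·0.884^3·0.116^6 = 0.00014
  k=4: C(9,4)·0.884^4·0.116^5 = 0.00162
1 − 0.00177 = 0.99823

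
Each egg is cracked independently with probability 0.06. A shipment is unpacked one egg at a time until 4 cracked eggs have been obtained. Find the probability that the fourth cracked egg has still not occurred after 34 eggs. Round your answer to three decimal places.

Needing more than 34 eggs ⇔ fewer than 4 successes in the first 34. With X ~ Binomial(34, 0.06), P(Y > 34) = P(X ≤ 3).
  k=0: C(34,0)·0.06^0·0.94^34 = 0.12200
  k=1: C(34,1)·0.06^1·0.94^33 = 0.26476
  k=2: C(34,2)·0.06^2·0.94^32 = 0.27884
  k=3: C(34,3)·0.06^3·0.94^31 = 0.18985
P(X ≤ 3) = 0.85544

0.855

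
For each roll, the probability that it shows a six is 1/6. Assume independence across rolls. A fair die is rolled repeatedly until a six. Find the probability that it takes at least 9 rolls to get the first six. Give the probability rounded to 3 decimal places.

0.233

Y = number of rolls to the first success; geometric, p = 0.166667.
P(Y > 8) = P(first 8 all fail) = (1−p)^8 = 0.23257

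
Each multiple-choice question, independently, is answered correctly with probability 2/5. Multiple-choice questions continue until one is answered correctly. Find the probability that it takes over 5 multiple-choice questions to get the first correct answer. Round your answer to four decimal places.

0.0778

Y = number of multiple-choice questions to the first success; geometric, p = 0.40.
P(Y > 5) = P(first 5 all fail) = (1−p)^5 = 0.077760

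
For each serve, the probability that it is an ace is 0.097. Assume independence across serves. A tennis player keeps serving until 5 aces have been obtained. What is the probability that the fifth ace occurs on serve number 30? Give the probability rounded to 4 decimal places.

Y = trial on which the fifth success occurs; negative binomial, r=5, p=0.097.
P(Y=30) = C(29,4) · p^5 · (1−p)^25
= 23751 · 8.5873e-06 · 0.078018 = 0.015912

0.0159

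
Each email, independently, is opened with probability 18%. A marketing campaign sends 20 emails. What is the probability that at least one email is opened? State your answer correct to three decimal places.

0.981

P(at least one) = 1 − P(none) = 1 − (1 − 0.18)^20
= 1 − 0.01889 = 0.98111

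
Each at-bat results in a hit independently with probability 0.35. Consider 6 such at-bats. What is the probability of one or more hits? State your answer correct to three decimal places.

0.925

P(at least one) = 1 − P(none) = 1 − (1 − 0.35)^6
= 1 − 0.07542 = 0.92458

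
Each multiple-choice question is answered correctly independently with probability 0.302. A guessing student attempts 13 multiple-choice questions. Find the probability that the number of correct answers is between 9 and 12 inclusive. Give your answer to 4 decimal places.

0.0042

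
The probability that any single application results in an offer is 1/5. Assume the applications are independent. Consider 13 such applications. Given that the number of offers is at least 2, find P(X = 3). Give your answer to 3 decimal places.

0.321

X ~ Binomial(13, 0.20). Want P(X=3 | X≥2) = P(X=3) / P(X≥2).
P(X=3) = C(13,3)·0.20^3·0.80^10 = 0.24567
P(X≥2) = 1 − 0.05498 − 0.17867 = 0.76635
Ratio = 0.24567 / 0.76635 = 0.32057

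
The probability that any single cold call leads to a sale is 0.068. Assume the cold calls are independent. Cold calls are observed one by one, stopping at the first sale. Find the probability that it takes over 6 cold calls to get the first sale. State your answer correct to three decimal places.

Y = number of cold calls to the first success; geometric, p = 0.068.
P(Y > 6) = P(first 6 all fail) = (1−p)^6 = 0.65538

0.655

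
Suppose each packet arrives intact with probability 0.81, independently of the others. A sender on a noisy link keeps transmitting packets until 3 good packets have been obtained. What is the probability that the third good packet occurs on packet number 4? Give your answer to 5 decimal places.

Y = trial on which the third success occurs; negative binomial, r=3, p=0.81.
P(Y=4) = C(3,2) · p^3 · (1−p)^1
= 3 · 0.53144 · 0.19 = 0.3029214

0.30292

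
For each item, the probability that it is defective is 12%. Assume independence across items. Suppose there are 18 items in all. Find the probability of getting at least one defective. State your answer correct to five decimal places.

0.89984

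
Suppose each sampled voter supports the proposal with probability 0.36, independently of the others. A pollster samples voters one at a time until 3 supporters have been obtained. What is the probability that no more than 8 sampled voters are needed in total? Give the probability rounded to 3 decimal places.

0.596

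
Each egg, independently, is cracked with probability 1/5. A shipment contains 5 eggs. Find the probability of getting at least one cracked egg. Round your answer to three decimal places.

P(at least one) = 1 − P(none) = 1 − (1 − 0.20)^5
= 1 − 0.32768 = 0.67232

0.672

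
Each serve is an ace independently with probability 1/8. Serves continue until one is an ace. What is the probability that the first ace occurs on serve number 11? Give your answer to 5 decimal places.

0.03288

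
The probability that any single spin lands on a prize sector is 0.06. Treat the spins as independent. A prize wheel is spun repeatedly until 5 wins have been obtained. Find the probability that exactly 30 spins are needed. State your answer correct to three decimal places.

Y = trial on which the fifth success occurs; negative binomial, r=5, p=0.06.
P(Y=30) = C(29,4) · p^5 · (1−p)^25
= 23751 · 7.776e-07 · 0.21291 = 0.00393

0.004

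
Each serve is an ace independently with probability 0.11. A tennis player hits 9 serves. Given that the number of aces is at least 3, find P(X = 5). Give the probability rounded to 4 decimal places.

0.0189

X ~ Binomial(9, 0.11). Want P(X=5 | X≥3) = P(X=5) / P(X≥3).
P(X=5) = C(9,5)·0.11^5·0.89^4 = 0.001273
P(X≥3) = 1 − 0.350356 − 0.389722 − 0.192672 = 0.067250
Ratio = 0.001273 / 0.067250 = 0.018932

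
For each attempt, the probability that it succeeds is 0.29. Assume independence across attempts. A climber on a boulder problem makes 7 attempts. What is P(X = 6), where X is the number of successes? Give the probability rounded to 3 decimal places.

X ~ Binomial(n=7, p=0.29).
P(X=6) = C(7,6) · p^6 · (1−p)^1
= 7 · 0.00059482 · 0.71 = 0.00296

0.003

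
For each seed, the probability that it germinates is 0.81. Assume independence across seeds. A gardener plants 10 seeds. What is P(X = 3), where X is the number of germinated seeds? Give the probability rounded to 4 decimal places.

0.0006

X ~ Binomial(n=10, p=0.81).
P(X=3) = C(10,3) · p^3 · (1−p)^7
= 120 · 0.53144 · 8.9387e-06 = 0.000570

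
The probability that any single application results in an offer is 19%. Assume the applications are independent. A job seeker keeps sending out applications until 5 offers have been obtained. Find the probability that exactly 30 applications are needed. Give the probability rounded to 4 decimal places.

Y = trial on which the fifth success occurs; negative binomial, r=5, p=0.19.
P(Y=30) = C(29,4) · p^5 · (1−p)^25
= 23751 · 0.00024761 · 0.0051538 = 0.030309

0.0303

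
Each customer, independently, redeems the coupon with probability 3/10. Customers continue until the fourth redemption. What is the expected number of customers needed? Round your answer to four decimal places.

13.3333

Y = total customers until the fourth success; negative binomial with r=4, p=0.30.
E[Y] = r / p = 4 / 0.30 = 13.333333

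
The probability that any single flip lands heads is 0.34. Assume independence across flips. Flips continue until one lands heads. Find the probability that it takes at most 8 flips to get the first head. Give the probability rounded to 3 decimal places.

0.964

Y = number of flips to the first success; geometric, p = 0.34.
P(Y ≤ 8) = 1 − (1−p)^8 = 1 − 0.03600 = 0.96400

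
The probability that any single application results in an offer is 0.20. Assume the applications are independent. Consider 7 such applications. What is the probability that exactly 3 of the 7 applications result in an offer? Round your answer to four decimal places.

X ~ Binomial(n=7, p=0.20).
P(X=3) = C(7,3) · p^3 · (1−p)^4
= 35 · 0.008 · 0.4096 = 0.114688

0.1147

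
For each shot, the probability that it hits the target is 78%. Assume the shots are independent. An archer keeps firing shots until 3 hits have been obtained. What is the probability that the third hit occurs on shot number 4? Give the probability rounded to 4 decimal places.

Y = trial on which the third success occurs; negative binomial, r=3, p=0.78.
P(Y=4) = C(3,2) · p^3 · (1−p)^1
= 3 · 0.47455 · 0.22 = 0.313204

0.3132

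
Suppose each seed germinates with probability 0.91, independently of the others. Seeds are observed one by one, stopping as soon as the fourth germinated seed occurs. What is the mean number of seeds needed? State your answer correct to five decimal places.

Y = total seeds until the fourth success; negative binomial with r=4, p=0.91.
E[Y] = r / p = 4 / 0.91 = 4.3956044

4.39560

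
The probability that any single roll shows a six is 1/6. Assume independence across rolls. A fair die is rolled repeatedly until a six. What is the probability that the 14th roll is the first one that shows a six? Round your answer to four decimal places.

Geometric (trials to first success), p = 0.166667.
P(Y = 14) = (1−p)^13 · p = 0.093464 · 0.166667 = 0.015577

0.0156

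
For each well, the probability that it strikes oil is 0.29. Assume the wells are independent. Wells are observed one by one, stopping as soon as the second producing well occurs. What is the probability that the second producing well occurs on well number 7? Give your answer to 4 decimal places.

0.0910

Y = trial on which the second success occurs; negative binomial, r=2, p=0.29.
P(Y=7) = C(6,1) · p^2 · (1−p)^5
= 6 · 0.0841 · 0.18042 = 0.091041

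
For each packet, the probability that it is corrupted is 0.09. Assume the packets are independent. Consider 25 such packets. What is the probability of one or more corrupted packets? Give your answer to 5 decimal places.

P(at least one) = 1 − P(none) = 1 − (1 − 0.09)^25
= 1 − 0.0946313 = 0.9053687

0.90537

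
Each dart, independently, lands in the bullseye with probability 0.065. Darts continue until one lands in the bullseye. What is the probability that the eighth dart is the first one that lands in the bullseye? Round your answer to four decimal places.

0.0406

Geometric (trials to first success), p = 0.065.
P(Y = 8) = (1−p)^7 · p = 0.62471 · 0.065 = 0.040606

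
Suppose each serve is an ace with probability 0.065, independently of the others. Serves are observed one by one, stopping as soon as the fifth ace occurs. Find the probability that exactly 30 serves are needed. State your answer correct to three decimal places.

0.005

Y = trial on which the fifth success occurs; negative binomial, r=5, p=0.065.
P(Y=30) = C(29,4) · p^5 · (1−p)^25
= 23751 · 1.1603e-06 · 0.18633 = 0.00513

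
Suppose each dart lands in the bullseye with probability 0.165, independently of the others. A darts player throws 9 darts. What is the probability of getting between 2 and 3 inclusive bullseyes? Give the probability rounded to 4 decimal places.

X ~ Binomial(9, 0.165); P(2 ≤ X ≤ 3) = Σ C(9,k) p^k (1−p)^(9−k) over k:
  k=2: C(9,2)·0.165^2·0.835^7 = 0.277380
  k=3: C(9,3)·0.165^3·0.835^6 = 0.127894
Total = 0.405274

0.4053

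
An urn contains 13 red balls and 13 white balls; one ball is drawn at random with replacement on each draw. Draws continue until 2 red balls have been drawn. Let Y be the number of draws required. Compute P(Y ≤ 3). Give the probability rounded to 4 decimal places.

Finishing within 3 draws ⇔ at least 2 successes in the first 3. With X ~ Binomial(3, 0.50), P(Y ≤ 3) = 1 − P(X ≤ 1).
  k=0: C(3,0)·0.50^0·0.50^3 = 0.125000
  k=1: C(3,1)·0.50^1·0.50^2 = 0.375000
1 − 0.500000 = 0.500000

0.5000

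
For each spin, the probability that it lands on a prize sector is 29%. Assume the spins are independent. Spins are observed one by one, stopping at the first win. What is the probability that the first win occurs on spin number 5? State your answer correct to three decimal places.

0.074

Geometric (trials to first success), p = 0.29.
P(Y = 5) = (1−p)^4 · p = 0.25412 · 0.29 = 0.07369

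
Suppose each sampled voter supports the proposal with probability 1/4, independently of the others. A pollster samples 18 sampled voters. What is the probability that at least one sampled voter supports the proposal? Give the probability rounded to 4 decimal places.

P(at least one) = 1 − P(none) = 1 − (1 − 0.25)^18
= 1 − 0.005638 = 0.994362

0.9944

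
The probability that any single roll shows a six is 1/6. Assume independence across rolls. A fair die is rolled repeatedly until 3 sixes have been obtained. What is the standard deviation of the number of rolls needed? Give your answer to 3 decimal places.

9.487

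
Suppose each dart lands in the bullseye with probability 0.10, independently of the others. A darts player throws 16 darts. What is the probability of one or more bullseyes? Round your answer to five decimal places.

0.81470

P(at least one) = 1 − P(none) = 1 − (1 − 0.10)^16
= 1 − 0.1853020 = 0.8146980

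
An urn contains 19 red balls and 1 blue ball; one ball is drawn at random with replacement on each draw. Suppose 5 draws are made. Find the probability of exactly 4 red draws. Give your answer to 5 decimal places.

X ~ Binomial(n=5, p=0.95).
P(X=4) = C(5,4) · p^4 · (1−p)^1
= 5 · 0.81451 · 0.05 = 0.2036266

0.20363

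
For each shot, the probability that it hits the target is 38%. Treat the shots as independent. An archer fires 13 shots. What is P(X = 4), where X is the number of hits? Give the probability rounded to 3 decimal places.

0.202

X ~ Binomial(n=13, p=0.38).
P(X=4) = C(13,4) · p^4 · (1−p)^9
= 715 · 0.020851 · 0.013537 = 0.20182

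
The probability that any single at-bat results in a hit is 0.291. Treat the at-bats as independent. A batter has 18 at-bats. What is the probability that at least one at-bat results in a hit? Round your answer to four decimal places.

P(at least one) = 1 − P(none) = 1 − (1 − 0.291)^18
= 1 − 0.002049 = 0.997951

0.9980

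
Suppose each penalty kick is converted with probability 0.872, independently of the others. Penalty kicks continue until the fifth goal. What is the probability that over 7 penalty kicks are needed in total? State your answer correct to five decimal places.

Needing more than 7 penalty kicks ⇔ fewer than 5 successes in the first 7. With X ~ Binomial(7, 0.872), P(Y > 7) = P(X ≤ 4).
  k=0: C(7,0)·0.872^0·0.128^7 = 0.0000006
  k=1: C(7,1)·0.872^1·0.128^6 = 0.0000268
  k=2: C(7,2)·0.872^2·0.128^5 = 0.0005487
  k=3: C(7,3)·0.872^3·0.128^4 = 0.0062296
  k=4: C(7,4)·0.872^4·0.128^3 = 0.0424389
P(X ≤ 4) = 0.0492445

0.04924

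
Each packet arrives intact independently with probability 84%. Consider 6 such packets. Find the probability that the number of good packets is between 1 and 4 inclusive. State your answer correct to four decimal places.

0.2472

X ~ Binomial(6, 0.84); P(1 ≤ X ≤ 4) = Σ C(6,k) p^k (1−p)^(6−k) over k:
  k=1: C(6,1)·0.84^1·0.16^5 = 0.000528
  k=2: C(6,2)·0.84^2·0.16^4 = 0.006936
  k=3: C(6,3)·0.84^3·0.16^3 = 0.048554
  k=4: C(6,4)·0.84^4·0.16^2 = 0.191183
Total = 0.247202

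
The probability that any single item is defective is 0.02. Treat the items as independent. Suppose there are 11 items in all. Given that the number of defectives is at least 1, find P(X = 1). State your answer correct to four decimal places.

0.9021

X ~ Binomial(11, 0.02). Want P(X=1 | X≥1) = P(X=1) / P(X≥1).
P(X=1) = C(11,1)·0.02^1·0.98^10 = 0.179756
P(X≥1) = 1 − 0.800731 = 0.199269
Ratio = 0.179756 / 0.199269 = 0.902079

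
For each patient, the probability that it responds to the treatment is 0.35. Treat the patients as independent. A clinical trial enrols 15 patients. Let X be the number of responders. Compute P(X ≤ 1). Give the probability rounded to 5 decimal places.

X ~ Binomial(15, 0.35); P(X ≤ 1) = Σ C(15,k) p^k (1−p)^(15−k) over k:
  k=0: C(15,0)·0.35^0·0.65^15 = 0.0015621
  k=1: C(15,1)·0.35^1·0.65^14 = 0.0126167
Total = 0.0141788

0.01418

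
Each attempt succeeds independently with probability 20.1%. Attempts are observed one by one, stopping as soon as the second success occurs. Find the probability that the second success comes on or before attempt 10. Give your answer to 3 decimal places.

0.627

Finishing within 10 attempts ⇔ at least 2 successes in the first 10. With X ~ Binomial(10, 0.201), P(Y ≤ 10) = 1 − P(X ≤ 1).
  k=0: C(10,0)·0.201^0·0.799^10 = 0.10604
  k=1: C(10,1)·0.201^1·0.799^9 = 0.26676
1 − 0.37280 = 0.62720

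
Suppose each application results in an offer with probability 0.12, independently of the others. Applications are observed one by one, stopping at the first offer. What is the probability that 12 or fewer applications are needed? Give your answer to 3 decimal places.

0.784

Y = number of applications to the first success; geometric, p = 0.12.
P(Y ≤ 12) = 1 − (1−p)^12 = 1 − 0.21567 = 0.78433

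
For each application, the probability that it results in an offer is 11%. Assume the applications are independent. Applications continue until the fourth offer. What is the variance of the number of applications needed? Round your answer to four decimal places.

294.2149

Y = total applications until the fourth success; negative binomial with r=4, p=0.11.
Var(Y) = r(1−p)/p² = 4·0.89 / 0.11² = 294.214876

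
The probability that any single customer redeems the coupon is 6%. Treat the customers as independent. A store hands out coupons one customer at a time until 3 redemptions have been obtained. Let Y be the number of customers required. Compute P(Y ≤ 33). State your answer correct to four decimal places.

0.3177

Finishing within 33 customers ⇔ at least 3 successes in the first 33. With X ~ Binomial(33, 0.06), P(Y ≤ 33) = 1 − P(X ≤ 2).
  k=0: C(33,0)·0.06^0·0.94^33 = 0.129783
  k=1: C(33,1)·0.06^1·0.94^32 = 0.273374
  k=2: C(33,2)·0.06^2·0.94^31 = 0.279190
1 − 0.682347 = 0.317653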